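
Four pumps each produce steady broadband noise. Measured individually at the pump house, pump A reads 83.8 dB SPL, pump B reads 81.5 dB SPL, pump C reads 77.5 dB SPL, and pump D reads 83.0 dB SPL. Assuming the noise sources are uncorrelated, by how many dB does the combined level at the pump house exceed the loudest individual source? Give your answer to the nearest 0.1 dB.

Add the sources as powers (linear), then convert back to dB:
L_total = 10·log₁₀(10^(83.8/10) + 10^(81.5/10) + 10^(77.5/10) + 10^(83.0/10)) = 88.04 dB SPL.
Excess over the loudest (83.8 dB): 88.04 − 83.8 = 4.2 dB.

4.2 dB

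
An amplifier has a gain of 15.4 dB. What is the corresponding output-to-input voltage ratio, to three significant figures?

5.89

Voltage ratio = 10^(dB/20).
10^(15.4/20) = 10^(0.7700) = 5.89.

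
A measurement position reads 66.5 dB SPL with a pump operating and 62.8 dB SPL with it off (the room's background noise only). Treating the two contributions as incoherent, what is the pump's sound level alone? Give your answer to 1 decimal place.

64.1 dB SPL

Subtract intensities: L_src = 10·log₁₀(10^(L_total/10) − 10^(L_bg/10)).
L_src = 10·log₁₀(10^(66.5/10) − 10^(62.8/10)) = 10·log₁₀(2561000) = 64.1 dB SPL.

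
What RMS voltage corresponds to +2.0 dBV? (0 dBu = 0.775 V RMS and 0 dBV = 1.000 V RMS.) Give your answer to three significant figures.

1.26 V

V = 1.000 V × 10^(+2.0/20).
= 1.000 × 1.259 = 1.26 V.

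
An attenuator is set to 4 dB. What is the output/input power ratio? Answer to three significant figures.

0.398

Power ratio = 10^(dB/10).
10^(-4/10) = 10^(-0.4000) = 0.398.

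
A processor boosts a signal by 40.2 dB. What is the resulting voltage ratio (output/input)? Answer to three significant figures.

102

Voltage ratio = 10^(dB/20).
10^(40.2/20) = 10^(2.010) = 102.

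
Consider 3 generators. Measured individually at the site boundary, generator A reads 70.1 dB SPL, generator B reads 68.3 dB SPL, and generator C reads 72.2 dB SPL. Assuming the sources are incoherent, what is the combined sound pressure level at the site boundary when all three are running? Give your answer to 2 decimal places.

75.26 dB SPL

Uncorrelated sources add in intensity (power), not in dB.
L_total = 10·log₁₀(10^(70.1/10) + 10^(68.3/10) + 10^(72.2/10)) = 10·log₁₀(33590000) = 75.26 dB SPL.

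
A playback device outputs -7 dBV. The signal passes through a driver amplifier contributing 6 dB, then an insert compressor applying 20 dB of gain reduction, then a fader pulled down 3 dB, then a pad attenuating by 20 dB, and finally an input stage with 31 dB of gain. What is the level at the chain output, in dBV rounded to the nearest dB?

Cascaded gains and losses add directly in dB.
-7 + 6 − 20 − 3 − 20 + 31 = -13 dBV.

-13 dBV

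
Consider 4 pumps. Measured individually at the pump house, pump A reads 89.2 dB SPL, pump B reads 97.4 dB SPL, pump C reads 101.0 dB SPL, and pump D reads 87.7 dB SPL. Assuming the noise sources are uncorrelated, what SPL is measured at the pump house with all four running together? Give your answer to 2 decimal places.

Incoherent sources sum as intensities:
L_total = 10·log₁₀(10^(89.2/10) + 10^(97.4/10) + 10^(101.0/10) + 10^(87.7/10)) = 10·log₁₀(19505000000) = 102.90 dB SPL.

102.90 dB SPL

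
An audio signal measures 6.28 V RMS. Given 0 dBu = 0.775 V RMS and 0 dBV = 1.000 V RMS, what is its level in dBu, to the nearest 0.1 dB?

+18.2 dBu

dBu = 20·log₁₀(V / 0.775 V).
20·log₁₀(6.28/0.775) = +18.2 dBu.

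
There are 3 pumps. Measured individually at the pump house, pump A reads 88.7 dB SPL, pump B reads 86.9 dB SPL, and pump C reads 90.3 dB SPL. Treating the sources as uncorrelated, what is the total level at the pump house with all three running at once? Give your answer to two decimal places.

93.62 dB SPL

Uncorrelated sources add in intensity (power), not in dB.
L_total = 10·log₁₀(10^(88.7/10) + 10^(86.9/10) + 10^(90.3/10)) = 10·log₁₀(2303000000) = 93.62 dB SPL.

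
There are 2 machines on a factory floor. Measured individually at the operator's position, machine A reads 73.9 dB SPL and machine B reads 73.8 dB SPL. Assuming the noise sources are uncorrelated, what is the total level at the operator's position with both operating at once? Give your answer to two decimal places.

76.86 dB SPL

Incoherent sources sum as intensities:
L_total = 10·log₁₀(10^(73.9/10) + 10^(73.8/10)) = 10·log₁₀(48540000) = 76.86 dB SPL.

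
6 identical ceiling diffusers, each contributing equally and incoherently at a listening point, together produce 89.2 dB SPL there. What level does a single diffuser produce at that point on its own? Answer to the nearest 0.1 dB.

6 equal incoherent sources add 10·log₁₀(6) = 7.78 dB over one source.
L_one = 89.2 − 7.78 = 81.4 dB SPL.

81.4 dB SPL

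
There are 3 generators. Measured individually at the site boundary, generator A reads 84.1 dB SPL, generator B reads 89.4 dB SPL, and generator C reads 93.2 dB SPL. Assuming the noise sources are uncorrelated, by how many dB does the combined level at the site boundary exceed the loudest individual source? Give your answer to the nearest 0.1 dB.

Uncorrelated sources add in intensity (power), not in dB.
L_total = 10·log₁₀(10^(84.1/10) + 10^(89.4/10) + 10^(93.2/10)) = 95.07 dB SPL.
Excess over the loudest (93.2 dB): 95.07 − 93.2 = 1.9 dB.

1.9 dB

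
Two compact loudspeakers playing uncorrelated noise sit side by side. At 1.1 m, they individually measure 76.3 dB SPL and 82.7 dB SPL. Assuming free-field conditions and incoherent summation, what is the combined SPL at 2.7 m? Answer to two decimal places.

Combined at 1.1 m: 10·log₁₀(10^(76.3/10)+10^(82.7/10)) = 83.596 dB SPL.
Then apply −20·log₁₀(2.7/1.1) = -7.799 dB → 75.80 dB SPL.

75.80 dB SPL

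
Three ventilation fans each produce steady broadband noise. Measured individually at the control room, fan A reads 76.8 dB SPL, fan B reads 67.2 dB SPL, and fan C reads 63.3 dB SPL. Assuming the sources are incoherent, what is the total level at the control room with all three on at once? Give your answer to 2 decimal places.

Add the sources as powers (linear), then convert back to dB:
L_total = 10·log₁₀(10^(76.8/10) + 10^(67.2/10) + 10^(63.3/10)) = 10·log₁₀(55250000) = 77.42 dB SPL.

77.42 dB SPL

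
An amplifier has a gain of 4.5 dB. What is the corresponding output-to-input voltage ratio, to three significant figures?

Voltage ratio = 10^(dB/20).
10^(4.5/20) = 10^(0.2250) = 1.68.

1.68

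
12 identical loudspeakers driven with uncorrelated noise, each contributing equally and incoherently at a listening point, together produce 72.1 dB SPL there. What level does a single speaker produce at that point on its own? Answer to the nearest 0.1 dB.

61.3 dB SPL

12 equal incoherent sources add 10·log₁₀(12) = 10.79 dB over one source.
L_one = 72.1 − 10.79 = 61.3 dB SPL.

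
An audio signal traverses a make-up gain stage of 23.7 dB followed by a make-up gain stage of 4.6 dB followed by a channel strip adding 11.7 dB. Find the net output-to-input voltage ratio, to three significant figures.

100

Net gain = 23.7 + 4.6 + 11.7 = 40.0 dB.
Voltage ratio = 10^(40.0/20) = 100.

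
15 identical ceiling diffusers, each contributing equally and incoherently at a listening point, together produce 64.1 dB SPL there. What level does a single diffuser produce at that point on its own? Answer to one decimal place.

15 equal incoherent sources add 10·log₁₀(15) = 11.76 dB over one source.
L_one = 64.1 − 11.76 = 52.3 dB SPL.

52.3 dB SPL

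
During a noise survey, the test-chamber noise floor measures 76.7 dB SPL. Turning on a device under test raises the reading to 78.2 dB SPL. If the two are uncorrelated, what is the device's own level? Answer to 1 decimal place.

72.9 dB SPL

Subtract intensities: L_src = 10·log₁₀(10^(L_total/10) − 10^(L_bg/10)).
L_src = 10·log₁₀(10^(78.2/10) − 10^(76.7/10)) = 10·log₁₀(19300000) = 72.9 dB SPL.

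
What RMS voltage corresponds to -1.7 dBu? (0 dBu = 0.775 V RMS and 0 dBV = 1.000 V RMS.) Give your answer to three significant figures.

0.637 V

V = 0.775 V × 10^(-1.7/20).
= 0.775 × 0.8222 = 0.637 V.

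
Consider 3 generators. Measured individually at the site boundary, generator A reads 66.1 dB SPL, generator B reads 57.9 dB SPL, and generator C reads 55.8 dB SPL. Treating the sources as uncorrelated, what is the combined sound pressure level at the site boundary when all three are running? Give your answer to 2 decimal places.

67.05 dB SPL

Add the sources as powers (linear), then convert back to dB:
L_total = 10·log₁₀(10^(66.1/10) + 10^(57.9/10) + 10^(55.8/10)) = 10·log₁₀(5071000) = 67.05 dB SPL.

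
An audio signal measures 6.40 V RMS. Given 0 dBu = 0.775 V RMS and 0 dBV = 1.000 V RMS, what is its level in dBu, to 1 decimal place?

+18.3 dBu

dBu = 20·log₁₀(V / 0.775 V).
20·log₁₀(6.40/0.775) = +18.3 dBu.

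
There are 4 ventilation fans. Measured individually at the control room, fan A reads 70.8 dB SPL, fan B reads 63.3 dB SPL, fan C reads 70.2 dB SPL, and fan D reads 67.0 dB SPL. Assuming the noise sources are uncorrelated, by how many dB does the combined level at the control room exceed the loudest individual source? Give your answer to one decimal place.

Add the sources as powers (linear), then convert back to dB:
L_total = 10·log₁₀(10^(70.8/10) + 10^(63.3/10) + 10^(70.2/10) + 10^(67.0/10)) = 74.72 dB SPL.
Excess over the loudest (70.8 dB): 74.72 − 70.8 = 3.9 dB.

3.9 dB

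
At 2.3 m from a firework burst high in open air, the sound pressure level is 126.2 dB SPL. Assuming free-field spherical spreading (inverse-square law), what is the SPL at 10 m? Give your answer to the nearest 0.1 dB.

113.4 dB SPL

Inverse-square spreading gives ΔL = −20·log₁₀(d₂/d₁).
ΔL = −20·log₁₀(10/2.3) = -12.77 dB, so L₂ = 126.2 + (-12.77) = 113.4 dB SPL.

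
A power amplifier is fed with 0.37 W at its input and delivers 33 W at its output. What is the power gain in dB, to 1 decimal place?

For a power ratio, dB = 10·log₁₀(P₂/P₁).
10·log₁₀(33/0.37) = 10·log₁₀(89.19) = 19.5 dB.

19.5 dB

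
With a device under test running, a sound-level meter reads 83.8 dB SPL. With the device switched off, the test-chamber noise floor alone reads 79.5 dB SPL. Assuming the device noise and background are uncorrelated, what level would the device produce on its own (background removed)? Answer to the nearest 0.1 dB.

81.8 dB SPL

Remove the background by subtracting linear intensities:
L_src = 10·log₁₀(10^(83.8/10) − 10^(79.5/10)) = 10·log₁₀(150800000) = 81.8 dB SPL.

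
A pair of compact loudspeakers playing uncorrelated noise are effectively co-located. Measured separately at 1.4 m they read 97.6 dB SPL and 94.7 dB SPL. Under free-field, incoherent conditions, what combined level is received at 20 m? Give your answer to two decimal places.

76.30 dB SPL

Combined at 1.4 m: 10·log₁₀(10^(97.6/10)+10^(94.7/10)) = 99.398 dB SPL.
Then apply −20·log₁₀(20/1.4) = -23.098 dB → 76.30 dB SPL.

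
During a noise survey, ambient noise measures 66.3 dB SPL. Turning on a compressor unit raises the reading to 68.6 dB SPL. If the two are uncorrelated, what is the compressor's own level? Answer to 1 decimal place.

64.7 dB SPL

Subtract intensities: L_src = 10·log₁₀(10^(L_total/10) − 10^(L_bg/10)).
L_src = 10·log₁₀(10^(68.6/10) − 10^(66.3/10)) = 10·log₁₀(2979000) = 64.7 dB SPL.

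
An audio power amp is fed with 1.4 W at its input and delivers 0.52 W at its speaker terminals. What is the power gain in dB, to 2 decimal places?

-4.30 dB

For a power ratio, dB = 10·log₁₀(P₂/P₁).
10·log₁₀(0.52/1.4) = 10·log₁₀(0.3714) = -4.30 dB.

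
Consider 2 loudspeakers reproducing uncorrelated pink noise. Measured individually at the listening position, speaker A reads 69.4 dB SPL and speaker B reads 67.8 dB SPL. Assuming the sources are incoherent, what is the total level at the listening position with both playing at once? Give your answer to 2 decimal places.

Incoherent sources sum as intensities:
L_total = 10·log₁₀(10^(69.4/10) + 10^(67.8/10)) = 10·log₁₀(14740000) = 71.68 dB SPL.

71.68 dB SPL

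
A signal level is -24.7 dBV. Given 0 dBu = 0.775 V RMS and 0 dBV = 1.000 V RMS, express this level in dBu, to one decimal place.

The offset between the scales is 20·log₁₀(0.775/1.000) = −2.214 dB.
So dBu = -24.7 + 2.214 = -22.5 dBu.

-22.5 dBu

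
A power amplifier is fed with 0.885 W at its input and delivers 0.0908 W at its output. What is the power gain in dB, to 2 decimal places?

-9.89 dB

For a power ratio, dB = 10·log₁₀(P₂/P₁).
10·log₁₀(0.0908/0.885) = 10·log₁₀(0.1026) = -9.89 dB.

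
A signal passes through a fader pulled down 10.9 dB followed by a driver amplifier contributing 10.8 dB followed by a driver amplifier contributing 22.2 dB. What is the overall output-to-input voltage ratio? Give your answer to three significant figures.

Net gain = (−10.9) + 10.8 + 22.2 = 22.1 dB.
Voltage ratio = 10^(22.1/20) = 12.7.

12.7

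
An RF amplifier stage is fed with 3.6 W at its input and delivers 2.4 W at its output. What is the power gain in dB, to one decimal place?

Power ratio → dB uses the 10·log₁₀ form:
10·log₁₀(2.4/3.6) = 10·log₁₀(0.6667) = -1.8 dB.

-1.8 dB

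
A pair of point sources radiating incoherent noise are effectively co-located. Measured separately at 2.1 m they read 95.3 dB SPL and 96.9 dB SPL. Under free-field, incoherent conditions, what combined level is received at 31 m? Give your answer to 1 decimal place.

75.8 dB SPL

Combined at 2.1 m: 10·log₁₀(10^(95.3/10)+10^(96.9/10)) = 99.18 dB SPL.
Then apply −20·log₁₀(31/2.1) = -23.38 dB → 75.8 dB SPL.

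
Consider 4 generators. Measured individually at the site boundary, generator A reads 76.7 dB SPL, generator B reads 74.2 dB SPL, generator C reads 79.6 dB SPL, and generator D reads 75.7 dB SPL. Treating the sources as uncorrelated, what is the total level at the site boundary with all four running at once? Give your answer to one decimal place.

Uncorrelated sources add in intensity (power), not in dB.
L_total = 10·log₁₀(10^(76.7/10) + 10^(74.2/10) + 10^(79.6/10) + 10^(75.7/10)) = 10·log₁₀(201400000) = 83.0 dB SPL.

83.0 dB SPL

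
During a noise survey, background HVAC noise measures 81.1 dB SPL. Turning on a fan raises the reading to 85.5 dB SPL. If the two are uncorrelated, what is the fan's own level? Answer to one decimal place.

83.5 dB SPL

Subtract intensities: L_src = 10·log₁₀(10^(L_total/10) − 10^(L_bg/10)).
L_src = 10·log₁₀(10^(85.5/10) − 10^(81.1/10)) = 10·log₁₀(226000000) = 83.5 dB SPL.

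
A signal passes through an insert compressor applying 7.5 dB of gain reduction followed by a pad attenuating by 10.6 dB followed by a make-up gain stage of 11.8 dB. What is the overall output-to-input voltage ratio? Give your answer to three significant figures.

Net gain = (−7.5) + (−10.6) + 11.8 = -6.3 dB.
Voltage ratio = 10^(-6.3/20) = 0.484.

0.484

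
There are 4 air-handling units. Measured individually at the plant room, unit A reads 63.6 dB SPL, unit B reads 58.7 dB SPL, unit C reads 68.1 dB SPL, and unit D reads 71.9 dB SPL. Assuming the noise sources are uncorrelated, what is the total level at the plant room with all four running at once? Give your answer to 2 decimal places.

Incoherent sources sum as intensities:
L_total = 10·log₁₀(10^(63.6/10) + 10^(58.7/10) + 10^(68.1/10) + 10^(71.9/10)) = 10·log₁₀(24980000) = 73.98 dB SPL.

73.98 dB SPL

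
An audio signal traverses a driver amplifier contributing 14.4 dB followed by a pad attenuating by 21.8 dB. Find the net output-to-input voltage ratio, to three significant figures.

0.427

Net gain = 14.4 + (−21.8) = -7.4 dB.
Voltage ratio = 10^(-7.4/20) = 0.427.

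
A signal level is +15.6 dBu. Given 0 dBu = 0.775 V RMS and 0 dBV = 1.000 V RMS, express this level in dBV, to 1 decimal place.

The offset between the scales is 20·log₁₀(0.775/1.000) = −2.214 dB.
So dBV = +15.6 − 2.214 = +13.4 dBV.

+13.4 dBV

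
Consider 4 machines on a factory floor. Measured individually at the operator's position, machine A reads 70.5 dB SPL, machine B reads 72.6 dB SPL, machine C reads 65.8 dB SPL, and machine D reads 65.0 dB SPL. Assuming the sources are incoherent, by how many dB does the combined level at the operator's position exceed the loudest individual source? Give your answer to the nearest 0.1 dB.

3.0 dB

Uncorrelated sources add in intensity (power), not in dB.
L_total = 10·log₁₀(10^(70.5/10) + 10^(72.6/10) + 10^(65.8/10) + 10^(65.0/10)) = 75.61 dB SPL.
Excess over the loudest (72.6 dB): 75.61 − 72.6 = 3.0 dB.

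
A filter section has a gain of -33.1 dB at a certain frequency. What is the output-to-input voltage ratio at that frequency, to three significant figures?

Voltage ratio = 10^(dB/20).
10^(-33.1/20) = 10^(-1.655) = 0.0221.

0.0221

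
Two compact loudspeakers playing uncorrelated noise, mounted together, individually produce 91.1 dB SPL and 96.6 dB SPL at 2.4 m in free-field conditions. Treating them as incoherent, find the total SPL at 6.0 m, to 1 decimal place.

89.7 dB SPL

Combined at 2.4 m: 10·log₁₀(10^(91.1/10)+10^(96.6/10)) = 97.68 dB SPL.
Then apply −20·log₁₀(6.0/2.4) = -7.96 dB → 89.7 dB SPL.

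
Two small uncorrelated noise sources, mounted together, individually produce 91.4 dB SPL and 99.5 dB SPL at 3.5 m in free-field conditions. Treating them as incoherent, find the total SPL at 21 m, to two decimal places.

Combined at 3.5 m: 10·log₁₀(10^(91.4/10)+10^(99.5/10)) = 100.125 dB SPL.
Then apply −20·log₁₀(21/3.5) = -15.563 dB → 84.56 dB SPL.

84.56 dB SPL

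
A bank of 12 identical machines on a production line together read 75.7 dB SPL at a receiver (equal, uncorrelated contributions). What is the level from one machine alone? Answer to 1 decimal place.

64.9 dB SPL

12 equal incoherent sources add 10·log₁₀(12) = 10.79 dB over one source.
L_one = 75.7 − 10.79 = 64.9 dB SPL.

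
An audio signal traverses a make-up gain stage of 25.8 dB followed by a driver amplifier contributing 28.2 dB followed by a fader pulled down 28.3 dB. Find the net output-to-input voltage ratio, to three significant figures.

Net gain = 25.8 + 28.2 + (−28.3) = 25.7 dB.
Voltage ratio = 10^(25.7/20) = 19.3.

19.3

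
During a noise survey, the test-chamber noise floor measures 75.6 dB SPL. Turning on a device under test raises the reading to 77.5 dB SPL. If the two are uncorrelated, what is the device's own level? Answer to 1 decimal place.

73.0 dB SPL

Subtract intensities: L_src = 10·log₁₀(10^(L_total/10) − 10^(L_bg/10)).
L_src = 10·log₁₀(10^(77.5/10) − 10^(75.6/10)) = 10·log₁₀(19930000) = 73.0 dB SPL.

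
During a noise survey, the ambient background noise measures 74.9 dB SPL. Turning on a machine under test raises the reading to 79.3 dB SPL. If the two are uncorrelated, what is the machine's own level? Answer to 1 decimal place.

77.3 dB SPL

Subtract intensities: L_src = 10·log₁₀(10^(L_total/10) − 10^(L_bg/10)).
L_src = 10·log₁₀(10^(79.3/10) − 10^(74.9/10)) = 10·log₁₀(54210000) = 77.3 dB SPL.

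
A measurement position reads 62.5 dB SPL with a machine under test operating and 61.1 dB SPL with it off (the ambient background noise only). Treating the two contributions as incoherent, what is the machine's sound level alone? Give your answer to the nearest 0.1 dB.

Remove the background by subtracting linear intensities:
L_src = 10·log₁₀(10^(62.5/10) − 10^(61.1/10)) = 10·log₁₀(490000) = 56.9 dB SPL.

56.9 dB SPL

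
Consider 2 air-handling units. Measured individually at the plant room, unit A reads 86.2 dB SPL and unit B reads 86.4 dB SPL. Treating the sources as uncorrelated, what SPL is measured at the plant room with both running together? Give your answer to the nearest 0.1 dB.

Incoherent sources sum as intensities:
L_total = 10·log₁₀(10^(86.2/10) + 10^(86.4/10)) = 10·log₁₀(853400000) = 89.3 dB SPL.

89.3 dB SPL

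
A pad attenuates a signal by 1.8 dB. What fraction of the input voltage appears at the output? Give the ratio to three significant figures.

0.813

Voltage ratio = 10^(dB/20).
10^(-1.8/20) = 10^(-0.09000) = 0.813.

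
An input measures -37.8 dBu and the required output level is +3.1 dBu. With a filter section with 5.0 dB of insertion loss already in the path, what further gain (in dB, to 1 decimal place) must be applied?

The required make-up gain is the shortfall in the dB sum.
G = +3.1 − (-37.8) + 5.0 = 45.9 dB.

45.9 dB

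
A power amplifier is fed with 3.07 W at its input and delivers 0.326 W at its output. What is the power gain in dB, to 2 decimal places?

Power is a power quantity, so gain = 10·log₁₀(P_out/P_in).
10·log₁₀(0.326/3.07) = 10·log₁₀(0.1062) = -9.74 dB.

-9.74 dB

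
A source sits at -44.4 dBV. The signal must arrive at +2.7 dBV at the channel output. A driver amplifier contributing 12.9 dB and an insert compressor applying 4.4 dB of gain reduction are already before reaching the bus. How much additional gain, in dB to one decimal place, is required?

The required make-up gain is the shortfall in the dB sum.
G = +2.7 − (-44.4) − 12.9 + 4.4 = 38.6 dB.

38.6 dB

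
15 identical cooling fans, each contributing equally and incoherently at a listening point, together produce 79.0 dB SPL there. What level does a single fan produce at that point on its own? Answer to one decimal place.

15 equal incoherent sources add 10·log₁₀(15) = 11.76 dB over one source.
L_one = 79.0 − 11.76 = 67.2 dB SPL.

67.2 dB SPL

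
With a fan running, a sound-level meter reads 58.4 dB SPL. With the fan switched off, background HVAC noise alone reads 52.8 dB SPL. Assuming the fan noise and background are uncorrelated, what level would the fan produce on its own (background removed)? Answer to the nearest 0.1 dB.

57.0 dB SPL

Remove the background by subtracting linear intensities:
L_src = 10·log₁₀(10^(58.4/10) − 10^(52.8/10)) = 10·log₁₀(501300) = 57.0 dB SPL.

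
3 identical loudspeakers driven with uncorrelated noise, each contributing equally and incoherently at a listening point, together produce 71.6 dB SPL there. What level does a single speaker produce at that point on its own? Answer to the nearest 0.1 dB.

3 equal incoherent sources add 10·log₁₀(3) = 4.77 dB over one source.
L_one = 71.6 − 4.77 = 66.8 dB SPL.

66.8 dB SPL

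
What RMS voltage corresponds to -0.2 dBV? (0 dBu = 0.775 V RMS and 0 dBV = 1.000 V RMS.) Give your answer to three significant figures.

0.977 V

V = 1.000 V × 10^(-0.2/20).
= 1.000 × 0.9772 = 0.977 V.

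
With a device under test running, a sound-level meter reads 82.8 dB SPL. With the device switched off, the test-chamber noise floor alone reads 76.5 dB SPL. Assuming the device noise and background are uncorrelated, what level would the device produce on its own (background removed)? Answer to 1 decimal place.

Background correction is a power subtraction:
L_src = 10·log₁₀(10^(82.8/10) − 10^(76.5/10)) = 10·log₁₀(145900000) = 81.6 dB SPL.

81.6 dB SPL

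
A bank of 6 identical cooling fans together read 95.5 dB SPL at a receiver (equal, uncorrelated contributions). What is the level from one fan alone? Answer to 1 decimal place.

87.7 dB SPL

6 equal incoherent sources add 10·log₁₀(6) = 7.78 dB over one source.
L_one = 95.5 − 7.78 = 87.7 dB SPL.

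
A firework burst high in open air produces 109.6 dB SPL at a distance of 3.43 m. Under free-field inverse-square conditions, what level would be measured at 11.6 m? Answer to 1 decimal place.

Inverse-square spreading gives ΔL = −20·log₁₀(d₂/d₁).
ΔL = −20·log₁₀(11.6/3.43) = -10.58 dB, so L₂ = 109.6 + (-10.58) = 99.0 dB SPL.

99.0 dB SPL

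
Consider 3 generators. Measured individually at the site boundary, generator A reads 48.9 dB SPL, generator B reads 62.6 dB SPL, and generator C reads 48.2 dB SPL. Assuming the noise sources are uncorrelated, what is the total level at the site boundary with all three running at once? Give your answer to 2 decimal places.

62.93 dB SPL

Incoherent sources sum as intensities:
L_total = 10·log₁₀(10^(48.9/10) + 10^(62.6/10) + 10^(48.2/10)) = 10·log₁₀(1963000) = 62.93 dB SPL.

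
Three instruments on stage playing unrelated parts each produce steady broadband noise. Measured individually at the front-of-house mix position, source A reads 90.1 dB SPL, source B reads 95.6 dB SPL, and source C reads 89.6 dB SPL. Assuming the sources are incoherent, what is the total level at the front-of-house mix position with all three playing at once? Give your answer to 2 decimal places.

Add the sources as powers (linear), then convert back to dB:
L_total = 10·log₁₀(10^(90.1/10) + 10^(95.6/10) + 10^(89.6/10)) = 10·log₁₀(5566000000) = 97.46 dB SPL.

97.46 dB SPL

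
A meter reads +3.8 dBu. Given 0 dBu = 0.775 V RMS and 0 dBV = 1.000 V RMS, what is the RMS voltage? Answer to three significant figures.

1.20 V

V = 0.775 V × 10^(+3.8/20).
= 0.775 × 1.549 = 1.20 V.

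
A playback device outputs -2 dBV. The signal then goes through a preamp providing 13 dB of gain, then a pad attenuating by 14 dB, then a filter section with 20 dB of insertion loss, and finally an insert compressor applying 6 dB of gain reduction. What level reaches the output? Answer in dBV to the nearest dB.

Cascaded gains and losses add directly in dB.
-2 + 13 − 14 − 20 − 6 = -29 dBV.

-29 dBV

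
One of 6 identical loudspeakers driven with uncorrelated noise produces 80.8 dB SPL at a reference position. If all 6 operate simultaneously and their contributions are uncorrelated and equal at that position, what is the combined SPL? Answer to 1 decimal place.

6 equal incoherent sources raise the level by 10·log₁₀(6) = 7.78 dB.
L_total = 80.8 + 7.78 = 88.6 dB SPL.

88.6 dB SPL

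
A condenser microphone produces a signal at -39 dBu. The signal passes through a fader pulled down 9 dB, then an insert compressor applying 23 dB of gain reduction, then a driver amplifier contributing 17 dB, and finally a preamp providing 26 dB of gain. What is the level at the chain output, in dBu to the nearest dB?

-28 dBu

Gain stages sum in dB:
-39 − 9 − 23 + 17 + 26 = -28 dBu.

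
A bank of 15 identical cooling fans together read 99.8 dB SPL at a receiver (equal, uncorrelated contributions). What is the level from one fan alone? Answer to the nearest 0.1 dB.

15 equal incoherent sources add 10·log₁₀(15) = 11.76 dB over one source.
L_one = 99.8 − 11.76 = 88.0 dB SPL.

88.0 dB SPL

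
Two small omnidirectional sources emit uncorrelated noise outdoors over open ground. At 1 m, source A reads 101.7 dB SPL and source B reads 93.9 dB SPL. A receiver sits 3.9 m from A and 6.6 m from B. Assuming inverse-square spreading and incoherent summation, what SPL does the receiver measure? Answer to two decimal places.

At the listener: L_A = 101.7 − 20·log₁₀(3.9) = 89.879 dB; L_B = 93.9 − 20·log₁₀(6.6) = 77.509 dB.
Combined: 10·log₁₀(10^(89.879/10)+10^(77.509/10)) = 90.12 dB SPL.

90.12 dB SPL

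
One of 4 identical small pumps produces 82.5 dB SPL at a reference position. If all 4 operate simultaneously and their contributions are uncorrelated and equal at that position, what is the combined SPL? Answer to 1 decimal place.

4 equal incoherent sources raise the level by 10·log₁₀(4) = 6.02 dB.
L_total = 82.5 + 6.02 = 88.5 dB SPL.

88.5 dB SPL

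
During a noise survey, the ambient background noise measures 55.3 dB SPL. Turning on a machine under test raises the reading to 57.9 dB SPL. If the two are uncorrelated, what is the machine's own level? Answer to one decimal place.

Subtract intensities: L_src = 10·log₁₀(10^(L_total/10) − 10^(L_bg/10)).
L_src = 10·log₁₀(10^(57.9/10) − 10^(55.3/10)) = 10·log₁₀(277800) = 54.4 dB SPL.

54.4 dB SPL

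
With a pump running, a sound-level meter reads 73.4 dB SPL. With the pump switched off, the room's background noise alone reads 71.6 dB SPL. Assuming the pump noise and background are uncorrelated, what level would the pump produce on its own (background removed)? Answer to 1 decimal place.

68.7 dB SPL

Subtract intensities: L_src = 10·log₁₀(10^(L_total/10) − 10^(L_bg/10)).
L_src = 10·log₁₀(10^(73.4/10) − 10^(71.6/10)) = 10·log₁₀(7423000) = 68.7 dB SPL.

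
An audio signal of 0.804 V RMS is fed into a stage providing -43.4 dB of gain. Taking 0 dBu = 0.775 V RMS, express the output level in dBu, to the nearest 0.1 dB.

-43.1 dBu

Input level: 20·log₁₀(0.804/0.775) = 0.32 dBu.
Output: 0.32 − 43.4 = -43.1 dBu.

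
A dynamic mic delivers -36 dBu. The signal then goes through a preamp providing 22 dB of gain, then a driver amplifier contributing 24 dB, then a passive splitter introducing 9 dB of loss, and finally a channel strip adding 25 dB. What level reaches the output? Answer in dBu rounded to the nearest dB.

+26 dBu

In dB, series stages simply add:
-36 + 22 + 24 − 9 + 25 = +26 dBu.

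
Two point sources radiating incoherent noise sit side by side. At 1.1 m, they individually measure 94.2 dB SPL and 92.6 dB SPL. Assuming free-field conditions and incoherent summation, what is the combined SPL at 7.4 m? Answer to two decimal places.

79.93 dB SPL

Combined at 1.1 m: 10·log₁₀(10^(94.2/10)+10^(92.6/10)) = 96.484 dB SPL.
Then apply −20·log₁₀(7.4/1.1) = -16.557 dB → 79.93 dB SPL.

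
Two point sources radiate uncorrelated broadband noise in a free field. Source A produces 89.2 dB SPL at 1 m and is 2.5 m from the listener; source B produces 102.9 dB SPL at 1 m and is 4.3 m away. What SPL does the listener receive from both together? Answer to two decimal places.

At the listener: L_A = 89.2 − 20·log₁₀(2.5) = 81.241 dB; L_B = 102.9 − 20·log₁₀(4.3) = 90.231 dB.
Combined: 10·log₁₀(10^(81.241/10)+10^(90.231/10)) = 90.75 dB SPL.

90.75 dB SPL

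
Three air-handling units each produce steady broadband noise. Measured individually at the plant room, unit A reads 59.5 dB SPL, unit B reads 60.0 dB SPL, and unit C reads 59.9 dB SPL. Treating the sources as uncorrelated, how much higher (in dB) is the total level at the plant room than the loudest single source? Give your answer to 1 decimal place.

Incoherent sources sum as intensities:
L_total = 10·log₁₀(10^(59.5/10) + 10^(60.0/10) + 10^(59.9/10)) = 64.58 dB SPL.
Excess over the loudest (60.0 dB): 64.58 − 60.0 = 4.6 dB.

4.6 dB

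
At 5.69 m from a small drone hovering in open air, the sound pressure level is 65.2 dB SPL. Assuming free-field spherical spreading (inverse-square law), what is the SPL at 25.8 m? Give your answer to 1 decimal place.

Free-field point source: level drops by 20·log₁₀ of the distance ratio.
ΔL = −20·log₁₀(25.8/5.69) = -13.13 dB, so L₂ = 65.2 + (-13.13) = 52.1 dB SPL.

52.1 dB SPL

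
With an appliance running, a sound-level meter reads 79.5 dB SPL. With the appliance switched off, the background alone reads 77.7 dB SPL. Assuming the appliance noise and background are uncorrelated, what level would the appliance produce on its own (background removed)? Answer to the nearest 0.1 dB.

Remove the background by subtracting linear intensities:
L_src = 10·log₁₀(10^(79.5/10) − 10^(77.7/10)) = 10·log₁₀(30240000) = 74.8 dB SPL.

74.8 dB SPL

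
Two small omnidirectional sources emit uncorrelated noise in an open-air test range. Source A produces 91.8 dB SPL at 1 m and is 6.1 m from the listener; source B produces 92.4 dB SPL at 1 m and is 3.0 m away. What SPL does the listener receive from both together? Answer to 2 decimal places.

83.69 dB SPL

At the listener: L_A = 91.8 − 20·log₁₀(6.1) = 76.093 dB; L_B = 92.4 − 20·log₁₀(3.0) = 82.858 dB.
Combined: 10·log₁₀(10^(76.093/10)+10^(82.858/10)) = 83.69 dB SPL.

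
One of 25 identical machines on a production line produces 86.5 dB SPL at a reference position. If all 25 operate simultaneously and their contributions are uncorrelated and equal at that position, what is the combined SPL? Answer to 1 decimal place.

100.5 dB SPL

25 equal incoherent sources raise the level by 10·log₁₀(25) = 13.98 dB.
L_total = 86.5 + 13.98 = 100.5 dB SPL.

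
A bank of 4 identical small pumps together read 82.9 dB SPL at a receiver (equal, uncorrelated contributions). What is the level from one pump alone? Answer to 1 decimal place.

76.9 dB SPL

4 equal incoherent sources add 10·log₁₀(4) = 6.02 dB over one source.
L_one = 82.9 − 6.02 = 76.9 dB SPL.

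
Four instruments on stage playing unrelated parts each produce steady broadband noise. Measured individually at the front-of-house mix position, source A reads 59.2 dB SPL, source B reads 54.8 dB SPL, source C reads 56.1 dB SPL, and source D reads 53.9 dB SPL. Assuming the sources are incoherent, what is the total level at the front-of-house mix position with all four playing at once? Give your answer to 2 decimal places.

Uncorrelated sources add in intensity (power), not in dB.
L_total = 10·log₁₀(10^(59.2/10) + 10^(54.8/10) + 10^(56.1/10) + 10^(53.9/10)) = 10·log₁₀(1787000) = 62.52 dB SPL.

62.52 dB SPL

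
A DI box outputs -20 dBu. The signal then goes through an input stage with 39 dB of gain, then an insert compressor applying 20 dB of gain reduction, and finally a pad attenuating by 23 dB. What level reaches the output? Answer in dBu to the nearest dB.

-24 dBu

In dB, series stages simply add:
-20 + 39 − 20 − 23 = -24 dBu.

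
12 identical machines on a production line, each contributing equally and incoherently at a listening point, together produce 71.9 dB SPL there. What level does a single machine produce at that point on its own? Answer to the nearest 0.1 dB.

12 equal incoherent sources add 10·log₁₀(12) = 10.79 dB over one source.
L_one = 71.9 − 10.79 = 61.1 dB SPL.

61.1 dB SPL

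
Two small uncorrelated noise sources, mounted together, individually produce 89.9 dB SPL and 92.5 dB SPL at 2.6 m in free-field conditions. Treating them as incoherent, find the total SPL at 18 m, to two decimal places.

Combined at 2.6 m: 10·log₁₀(10^(89.9/10)+10^(92.5/10)) = 94.402 dB SPL.
Then apply −20·log₁₀(18/2.6) = -16.806 dB → 77.60 dB SPL.

77.60 dB SPL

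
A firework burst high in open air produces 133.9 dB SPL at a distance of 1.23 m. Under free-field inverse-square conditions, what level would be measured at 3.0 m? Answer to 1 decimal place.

126.2 dB SPL

Inverse-square spreading gives ΔL = −20·log₁₀(d₂/d₁).
ΔL = −20·log₁₀(3.0/1.23) = -7.74 dB, so L₂ = 133.9 + (-7.74) = 126.2 dB SPL.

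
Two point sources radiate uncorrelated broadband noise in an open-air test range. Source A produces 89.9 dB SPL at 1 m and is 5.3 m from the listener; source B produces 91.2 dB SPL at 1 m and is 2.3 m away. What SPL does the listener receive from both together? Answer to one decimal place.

At the listener: L_A = 89.9 − 20·log₁₀(5.3) = 75.41 dB; L_B = 91.2 − 20·log₁₀(2.3) = 83.97 dB.
Combined: 10·log₁₀(10^(75.41/10)+10^(83.97/10)) = 84.5 dB SPL.

84.5 dB SPL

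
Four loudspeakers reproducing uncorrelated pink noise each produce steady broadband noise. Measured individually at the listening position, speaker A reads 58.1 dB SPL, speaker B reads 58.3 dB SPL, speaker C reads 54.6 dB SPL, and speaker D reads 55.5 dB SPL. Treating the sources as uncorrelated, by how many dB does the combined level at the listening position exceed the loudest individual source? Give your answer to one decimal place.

4.6 dB

Uncorrelated sources add in intensity (power), not in dB.
L_total = 10·log₁₀(10^(58.1/10) + 10^(58.3/10) + 10^(54.6/10) + 10^(55.5/10)) = 62.93 dB SPL.
Excess over the loudest (58.3 dB): 62.93 − 58.3 = 4.6 dB.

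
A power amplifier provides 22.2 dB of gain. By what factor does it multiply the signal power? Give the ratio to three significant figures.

Power ratio = 10^(dB/10).
10^(22.2/10) = 10^(2.220) = 166.

166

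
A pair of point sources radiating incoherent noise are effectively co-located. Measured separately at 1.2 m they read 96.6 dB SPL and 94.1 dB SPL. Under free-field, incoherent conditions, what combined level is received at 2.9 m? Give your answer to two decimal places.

90.87 dB SPL

Combined at 1.2 m: 10·log₁₀(10^(96.6/10)+10^(94.1/10)) = 98.538 dB SPL.
Then apply −20·log₁₀(2.9/1.2) = -7.664 dB → 90.87 dB SPL.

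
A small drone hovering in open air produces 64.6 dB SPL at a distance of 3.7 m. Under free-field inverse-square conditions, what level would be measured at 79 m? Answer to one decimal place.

38.0 dB SPL

For a point source in a free field, ΔL = −20·log₁₀(d₂/d₁).
ΔL = −20·log₁₀(79/3.7) = -26.59 dB, so L₂ = 64.6 + (-26.59) = 38.0 dB SPL.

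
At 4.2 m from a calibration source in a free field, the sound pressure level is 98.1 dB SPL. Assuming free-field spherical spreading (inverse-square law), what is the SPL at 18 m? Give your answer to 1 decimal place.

For a point source in a free field, ΔL = −20·log₁₀(d₂/d₁).
ΔL = −20·log₁₀(18/4.2) = -12.64 dB, so L₂ = 98.1 + (-12.64) = 85.5 dB SPL.

85.5 dB SPL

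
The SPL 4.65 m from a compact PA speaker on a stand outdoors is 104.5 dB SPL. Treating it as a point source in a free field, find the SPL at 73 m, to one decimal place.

80.6 dB SPL

For a point source in a free field, ΔL = −20·log₁₀(d₂/d₁).
ΔL = −20·log₁₀(73/4.65) = -23.92 dB, so L₂ = 104.5 + (-23.92) = 80.6 dB SPL.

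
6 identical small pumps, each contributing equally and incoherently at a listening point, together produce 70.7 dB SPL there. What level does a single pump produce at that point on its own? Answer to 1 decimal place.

6 equal incoherent sources add 10·log₁₀(6) = 7.78 dB over one source.
L_one = 70.7 − 7.78 = 62.9 dB SPL.

62.9 dB SPL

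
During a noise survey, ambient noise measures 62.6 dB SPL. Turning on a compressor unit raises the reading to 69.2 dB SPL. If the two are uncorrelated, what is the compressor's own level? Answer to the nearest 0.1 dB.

Background correction is a power subtraction:
L_src = 10·log₁₀(10^(69.2/10) − 10^(62.6/10)) = 10·log₁₀(6498000) = 68.1 dB SPL.

68.1 dB SPL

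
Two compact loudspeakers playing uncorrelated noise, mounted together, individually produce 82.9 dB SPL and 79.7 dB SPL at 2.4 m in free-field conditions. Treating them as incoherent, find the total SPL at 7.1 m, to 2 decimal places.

75.18 dB SPL

Combined at 2.4 m: 10·log₁₀(10^(82.9/10)+10^(79.7/10)) = 84.599 dB SPL.
Then apply −20·log₁₀(7.1/2.4) = -9.421 dB → 75.18 dB SPL.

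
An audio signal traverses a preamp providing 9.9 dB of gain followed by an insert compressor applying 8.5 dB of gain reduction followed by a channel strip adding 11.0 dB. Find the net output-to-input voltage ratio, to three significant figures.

4.17

Net gain = 9.9 + (−8.5) + 11.0 = 12.4 dB.
Voltage ratio = 10^(12.4/20) = 4.17.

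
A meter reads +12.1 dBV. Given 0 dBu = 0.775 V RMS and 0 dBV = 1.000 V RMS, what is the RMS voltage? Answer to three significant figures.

4.03 V

V = 1.000 V × 10^(+12.1/20).
= 1.000 × 4.027 = 4.03 V.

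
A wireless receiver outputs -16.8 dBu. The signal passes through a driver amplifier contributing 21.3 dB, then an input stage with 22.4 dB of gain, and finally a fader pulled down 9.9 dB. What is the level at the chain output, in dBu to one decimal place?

In dB, series stages simply add:
-16.8 + 21.3 + 22.4 − 9.9 = +17.0 dBu.

+17.0 dBu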